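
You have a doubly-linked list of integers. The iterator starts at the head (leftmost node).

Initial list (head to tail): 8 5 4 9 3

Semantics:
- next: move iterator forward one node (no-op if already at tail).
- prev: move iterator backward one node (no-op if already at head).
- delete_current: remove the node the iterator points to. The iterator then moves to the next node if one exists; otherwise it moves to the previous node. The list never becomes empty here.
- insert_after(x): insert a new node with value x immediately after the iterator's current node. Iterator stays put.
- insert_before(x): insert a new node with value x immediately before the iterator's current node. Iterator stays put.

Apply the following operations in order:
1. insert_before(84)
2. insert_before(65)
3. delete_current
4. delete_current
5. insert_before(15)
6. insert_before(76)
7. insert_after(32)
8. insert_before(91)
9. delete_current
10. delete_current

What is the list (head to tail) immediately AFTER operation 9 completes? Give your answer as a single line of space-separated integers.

After 1 (insert_before(84)): list=[84, 8, 5, 4, 9, 3] cursor@8
After 2 (insert_before(65)): list=[84, 65, 8, 5, 4, 9, 3] cursor@8
After 3 (delete_current): list=[84, 65, 5, 4, 9, 3] cursor@5
After 4 (delete_current): list=[84, 65, 4, 9, 3] cursor@4
After 5 (insert_before(15)): list=[84, 65, 15, 4, 9, 3] cursor@4
After 6 (insert_before(76)): list=[84, 65, 15, 76, 4, 9, 3] cursor@4
After 7 (insert_after(32)): list=[84, 65, 15, 76, 4, 32, 9, 3] cursor@4
After 8 (insert_before(91)): list=[84, 65, 15, 76, 91, 4, 32, 9, 3] cursor@4
After 9 (delete_current): list=[84, 65, 15, 76, 91, 32, 9, 3] cursor@32

Answer: 84 65 15 76 91 32 9 3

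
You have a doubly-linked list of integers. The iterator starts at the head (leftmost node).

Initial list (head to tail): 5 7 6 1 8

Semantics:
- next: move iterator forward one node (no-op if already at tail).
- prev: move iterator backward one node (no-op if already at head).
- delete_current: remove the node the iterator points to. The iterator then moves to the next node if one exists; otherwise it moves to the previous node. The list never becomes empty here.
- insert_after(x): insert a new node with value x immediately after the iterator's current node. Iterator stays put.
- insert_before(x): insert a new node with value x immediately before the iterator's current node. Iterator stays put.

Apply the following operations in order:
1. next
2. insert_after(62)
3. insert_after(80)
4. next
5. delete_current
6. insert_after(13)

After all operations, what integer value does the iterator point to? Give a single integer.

Answer: 62

Derivation:
After 1 (next): list=[5, 7, 6, 1, 8] cursor@7
After 2 (insert_after(62)): list=[5, 7, 62, 6, 1, 8] cursor@7
After 3 (insert_after(80)): list=[5, 7, 80, 62, 6, 1, 8] cursor@7
After 4 (next): list=[5, 7, 80, 62, 6, 1, 8] cursor@80
After 5 (delete_current): list=[5, 7, 62, 6, 1, 8] cursor@62
After 6 (insert_after(13)): list=[5, 7, 62, 13, 6, 1, 8] cursor@62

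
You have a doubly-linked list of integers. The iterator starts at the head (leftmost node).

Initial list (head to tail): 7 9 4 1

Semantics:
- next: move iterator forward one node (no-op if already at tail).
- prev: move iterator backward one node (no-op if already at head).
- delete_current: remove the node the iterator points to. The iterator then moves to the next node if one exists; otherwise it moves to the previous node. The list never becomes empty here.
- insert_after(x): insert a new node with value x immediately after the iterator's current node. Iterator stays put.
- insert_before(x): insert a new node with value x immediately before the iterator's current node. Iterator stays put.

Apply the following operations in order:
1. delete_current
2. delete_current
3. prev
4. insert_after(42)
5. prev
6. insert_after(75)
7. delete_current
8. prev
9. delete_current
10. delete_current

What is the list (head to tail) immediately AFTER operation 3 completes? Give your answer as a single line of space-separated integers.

After 1 (delete_current): list=[9, 4, 1] cursor@9
After 2 (delete_current): list=[4, 1] cursor@4
After 3 (prev): list=[4, 1] cursor@4

Answer: 4 1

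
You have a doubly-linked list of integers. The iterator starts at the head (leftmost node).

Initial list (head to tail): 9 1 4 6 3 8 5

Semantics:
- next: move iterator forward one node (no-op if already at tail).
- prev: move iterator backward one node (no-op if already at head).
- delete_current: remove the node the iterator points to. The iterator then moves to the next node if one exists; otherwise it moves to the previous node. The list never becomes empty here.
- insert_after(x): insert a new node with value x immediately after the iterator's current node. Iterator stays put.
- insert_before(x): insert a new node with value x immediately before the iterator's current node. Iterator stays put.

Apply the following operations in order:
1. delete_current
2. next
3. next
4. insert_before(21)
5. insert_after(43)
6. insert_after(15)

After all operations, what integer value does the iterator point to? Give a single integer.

After 1 (delete_current): list=[1, 4, 6, 3, 8, 5] cursor@1
After 2 (next): list=[1, 4, 6, 3, 8, 5] cursor@4
After 3 (next): list=[1, 4, 6, 3, 8, 5] cursor@6
After 4 (insert_before(21)): list=[1, 4, 21, 6, 3, 8, 5] cursor@6
After 5 (insert_after(43)): list=[1, 4, 21, 6, 43, 3, 8, 5] cursor@6
After 6 (insert_after(15)): list=[1, 4, 21, 6, 15, 43, 3, 8, 5] cursor@6

Answer: 6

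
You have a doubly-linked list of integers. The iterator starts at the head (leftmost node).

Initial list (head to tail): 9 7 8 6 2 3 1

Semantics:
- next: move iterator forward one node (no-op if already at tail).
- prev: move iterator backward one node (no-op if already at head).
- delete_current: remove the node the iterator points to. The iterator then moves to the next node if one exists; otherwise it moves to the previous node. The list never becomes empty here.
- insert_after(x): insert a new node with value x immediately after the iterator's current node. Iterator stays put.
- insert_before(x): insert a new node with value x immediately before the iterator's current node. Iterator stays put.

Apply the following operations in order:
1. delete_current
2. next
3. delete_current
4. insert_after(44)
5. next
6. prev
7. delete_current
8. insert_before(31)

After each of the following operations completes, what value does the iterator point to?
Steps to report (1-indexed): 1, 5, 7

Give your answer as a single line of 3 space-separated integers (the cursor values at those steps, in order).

Answer: 7 44 44

Derivation:
After 1 (delete_current): list=[7, 8, 6, 2, 3, 1] cursor@7
After 2 (next): list=[7, 8, 6, 2, 3, 1] cursor@8
After 3 (delete_current): list=[7, 6, 2, 3, 1] cursor@6
After 4 (insert_after(44)): list=[7, 6, 44, 2, 3, 1] cursor@6
After 5 (next): list=[7, 6, 44, 2, 3, 1] cursor@44
After 6 (prev): list=[7, 6, 44, 2, 3, 1] cursor@6
After 7 (delete_current): list=[7, 44, 2, 3, 1] cursor@44
After 8 (insert_before(31)): list=[7, 31, 44, 2, 3, 1] cursor@44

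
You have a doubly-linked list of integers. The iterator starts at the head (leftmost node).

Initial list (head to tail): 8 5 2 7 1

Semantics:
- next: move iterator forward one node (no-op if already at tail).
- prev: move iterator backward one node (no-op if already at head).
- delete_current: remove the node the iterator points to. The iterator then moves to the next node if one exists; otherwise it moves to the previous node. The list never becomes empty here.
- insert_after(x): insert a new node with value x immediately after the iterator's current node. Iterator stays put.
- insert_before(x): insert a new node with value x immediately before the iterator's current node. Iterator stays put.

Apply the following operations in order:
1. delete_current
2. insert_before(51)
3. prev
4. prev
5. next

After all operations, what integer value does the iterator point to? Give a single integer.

Answer: 5

Derivation:
After 1 (delete_current): list=[5, 2, 7, 1] cursor@5
After 2 (insert_before(51)): list=[51, 5, 2, 7, 1] cursor@5
After 3 (prev): list=[51, 5, 2, 7, 1] cursor@51
After 4 (prev): list=[51, 5, 2, 7, 1] cursor@51
After 5 (next): list=[51, 5, 2, 7, 1] cursor@5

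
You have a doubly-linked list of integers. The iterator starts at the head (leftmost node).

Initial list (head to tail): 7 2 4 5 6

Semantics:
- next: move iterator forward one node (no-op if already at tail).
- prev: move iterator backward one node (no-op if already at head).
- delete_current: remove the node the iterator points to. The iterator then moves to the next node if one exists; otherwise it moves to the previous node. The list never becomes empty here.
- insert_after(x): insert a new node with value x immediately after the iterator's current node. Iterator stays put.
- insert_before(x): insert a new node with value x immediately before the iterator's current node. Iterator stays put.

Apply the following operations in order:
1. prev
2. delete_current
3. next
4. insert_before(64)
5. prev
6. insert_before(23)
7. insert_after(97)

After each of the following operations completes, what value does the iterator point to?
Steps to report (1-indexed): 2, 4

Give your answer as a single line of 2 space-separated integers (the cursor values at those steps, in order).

Answer: 2 4

Derivation:
After 1 (prev): list=[7, 2, 4, 5, 6] cursor@7
After 2 (delete_current): list=[2, 4, 5, 6] cursor@2
After 3 (next): list=[2, 4, 5, 6] cursor@4
After 4 (insert_before(64)): list=[2, 64, 4, 5, 6] cursor@4
After 5 (prev): list=[2, 64, 4, 5, 6] cursor@64
After 6 (insert_before(23)): list=[2, 23, 64, 4, 5, 6] cursor@64
After 7 (insert_after(97)): list=[2, 23, 64, 97, 4, 5, 6] cursor@64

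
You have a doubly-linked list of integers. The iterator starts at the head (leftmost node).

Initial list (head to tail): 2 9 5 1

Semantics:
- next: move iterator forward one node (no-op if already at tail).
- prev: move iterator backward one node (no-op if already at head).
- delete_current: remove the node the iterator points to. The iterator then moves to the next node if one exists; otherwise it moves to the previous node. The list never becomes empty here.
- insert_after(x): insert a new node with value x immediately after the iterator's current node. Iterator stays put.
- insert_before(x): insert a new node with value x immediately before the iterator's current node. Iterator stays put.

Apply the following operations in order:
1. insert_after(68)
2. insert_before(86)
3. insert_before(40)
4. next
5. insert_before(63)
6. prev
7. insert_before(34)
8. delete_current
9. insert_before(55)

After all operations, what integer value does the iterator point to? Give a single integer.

After 1 (insert_after(68)): list=[2, 68, 9, 5, 1] cursor@2
After 2 (insert_before(86)): list=[86, 2, 68, 9, 5, 1] cursor@2
After 3 (insert_before(40)): list=[86, 40, 2, 68, 9, 5, 1] cursor@2
After 4 (next): list=[86, 40, 2, 68, 9, 5, 1] cursor@68
After 5 (insert_before(63)): list=[86, 40, 2, 63, 68, 9, 5, 1] cursor@68
After 6 (prev): list=[86, 40, 2, 63, 68, 9, 5, 1] cursor@63
After 7 (insert_before(34)): list=[86, 40, 2, 34, 63, 68, 9, 5, 1] cursor@63
After 8 (delete_current): list=[86, 40, 2, 34, 68, 9, 5, 1] cursor@68
After 9 (insert_before(55)): list=[86, 40, 2, 34, 55, 68, 9, 5, 1] cursor@68

Answer: 68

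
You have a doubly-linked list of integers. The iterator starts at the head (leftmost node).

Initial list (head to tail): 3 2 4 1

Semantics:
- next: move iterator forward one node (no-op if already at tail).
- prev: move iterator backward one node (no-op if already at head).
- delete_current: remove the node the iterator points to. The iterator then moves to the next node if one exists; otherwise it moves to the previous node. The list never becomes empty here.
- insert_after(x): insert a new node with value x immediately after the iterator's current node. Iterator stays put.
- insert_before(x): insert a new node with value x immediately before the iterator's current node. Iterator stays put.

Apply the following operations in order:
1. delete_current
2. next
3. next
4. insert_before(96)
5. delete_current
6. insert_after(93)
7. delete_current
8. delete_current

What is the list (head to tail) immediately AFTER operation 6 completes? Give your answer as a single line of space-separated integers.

After 1 (delete_current): list=[2, 4, 1] cursor@2
After 2 (next): list=[2, 4, 1] cursor@4
After 3 (next): list=[2, 4, 1] cursor@1
After 4 (insert_before(96)): list=[2, 4, 96, 1] cursor@1
After 5 (delete_current): list=[2, 4, 96] cursor@96
After 6 (insert_after(93)): list=[2, 4, 96, 93] cursor@96

Answer: 2 4 96 93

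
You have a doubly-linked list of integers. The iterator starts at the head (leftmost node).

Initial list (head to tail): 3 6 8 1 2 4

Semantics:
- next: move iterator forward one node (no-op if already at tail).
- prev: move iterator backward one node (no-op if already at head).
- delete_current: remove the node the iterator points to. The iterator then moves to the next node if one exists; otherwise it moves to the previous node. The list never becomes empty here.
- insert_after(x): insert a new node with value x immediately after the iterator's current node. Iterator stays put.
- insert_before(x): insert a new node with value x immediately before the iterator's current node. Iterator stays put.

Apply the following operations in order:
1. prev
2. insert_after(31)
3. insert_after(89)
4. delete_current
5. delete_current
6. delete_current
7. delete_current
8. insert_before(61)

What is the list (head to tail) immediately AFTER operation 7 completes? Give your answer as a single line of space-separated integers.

After 1 (prev): list=[3, 6, 8, 1, 2, 4] cursor@3
After 2 (insert_after(31)): list=[3, 31, 6, 8, 1, 2, 4] cursor@3
After 3 (insert_after(89)): list=[3, 89, 31, 6, 8, 1, 2, 4] cursor@3
After 4 (delete_current): list=[89, 31, 6, 8, 1, 2, 4] cursor@89
After 5 (delete_current): list=[31, 6, 8, 1, 2, 4] cursor@31
After 6 (delete_current): list=[6, 8, 1, 2, 4] cursor@6
After 7 (delete_current): list=[8, 1, 2, 4] cursor@8

Answer: 8 1 2 4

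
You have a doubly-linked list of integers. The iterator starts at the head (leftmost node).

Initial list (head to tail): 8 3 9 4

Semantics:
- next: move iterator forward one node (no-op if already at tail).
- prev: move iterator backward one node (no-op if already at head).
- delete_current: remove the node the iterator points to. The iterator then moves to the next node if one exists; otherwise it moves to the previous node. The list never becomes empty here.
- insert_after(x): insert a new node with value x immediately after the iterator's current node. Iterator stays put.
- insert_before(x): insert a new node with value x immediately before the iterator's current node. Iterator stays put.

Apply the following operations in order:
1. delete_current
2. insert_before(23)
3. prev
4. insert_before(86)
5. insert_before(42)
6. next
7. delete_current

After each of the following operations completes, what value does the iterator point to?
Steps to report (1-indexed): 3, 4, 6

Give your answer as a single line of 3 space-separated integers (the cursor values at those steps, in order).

After 1 (delete_current): list=[3, 9, 4] cursor@3
After 2 (insert_before(23)): list=[23, 3, 9, 4] cursor@3
After 3 (prev): list=[23, 3, 9, 4] cursor@23
After 4 (insert_before(86)): list=[86, 23, 3, 9, 4] cursor@23
After 5 (insert_before(42)): list=[86, 42, 23, 3, 9, 4] cursor@23
After 6 (next): list=[86, 42, 23, 3, 9, 4] cursor@3
After 7 (delete_current): list=[86, 42, 23, 9, 4] cursor@9

Answer: 23 23 3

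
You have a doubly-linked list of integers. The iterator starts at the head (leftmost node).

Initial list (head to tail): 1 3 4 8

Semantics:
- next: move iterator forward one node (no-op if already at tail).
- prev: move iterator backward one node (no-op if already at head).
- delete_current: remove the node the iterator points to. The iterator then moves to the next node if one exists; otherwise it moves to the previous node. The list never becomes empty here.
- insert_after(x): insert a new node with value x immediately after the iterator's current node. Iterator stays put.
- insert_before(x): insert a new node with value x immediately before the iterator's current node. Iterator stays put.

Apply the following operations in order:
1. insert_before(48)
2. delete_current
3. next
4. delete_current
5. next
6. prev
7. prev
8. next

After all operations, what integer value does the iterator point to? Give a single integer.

Answer: 3

Derivation:
After 1 (insert_before(48)): list=[48, 1, 3, 4, 8] cursor@1
After 2 (delete_current): list=[48, 3, 4, 8] cursor@3
After 3 (next): list=[48, 3, 4, 8] cursor@4
After 4 (delete_current): list=[48, 3, 8] cursor@8
After 5 (next): list=[48, 3, 8] cursor@8
After 6 (prev): list=[48, 3, 8] cursor@3
After 7 (prev): list=[48, 3, 8] cursor@48
After 8 (next): list=[48, 3, 8] cursor@3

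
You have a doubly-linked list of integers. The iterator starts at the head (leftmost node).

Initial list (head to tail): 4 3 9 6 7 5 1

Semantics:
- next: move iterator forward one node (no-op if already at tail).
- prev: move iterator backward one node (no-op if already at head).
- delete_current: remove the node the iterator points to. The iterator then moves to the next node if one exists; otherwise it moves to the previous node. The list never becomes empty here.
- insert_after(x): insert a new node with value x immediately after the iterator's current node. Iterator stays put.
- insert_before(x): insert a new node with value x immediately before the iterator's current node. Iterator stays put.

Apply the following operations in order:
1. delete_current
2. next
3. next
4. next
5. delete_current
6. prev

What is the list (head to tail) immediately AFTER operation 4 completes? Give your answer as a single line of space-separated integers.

Answer: 3 9 6 7 5 1

Derivation:
After 1 (delete_current): list=[3, 9, 6, 7, 5, 1] cursor@3
After 2 (next): list=[3, 9, 6, 7, 5, 1] cursor@9
After 3 (next): list=[3, 9, 6, 7, 5, 1] cursor@6
After 4 (next): list=[3, 9, 6, 7, 5, 1] cursor@7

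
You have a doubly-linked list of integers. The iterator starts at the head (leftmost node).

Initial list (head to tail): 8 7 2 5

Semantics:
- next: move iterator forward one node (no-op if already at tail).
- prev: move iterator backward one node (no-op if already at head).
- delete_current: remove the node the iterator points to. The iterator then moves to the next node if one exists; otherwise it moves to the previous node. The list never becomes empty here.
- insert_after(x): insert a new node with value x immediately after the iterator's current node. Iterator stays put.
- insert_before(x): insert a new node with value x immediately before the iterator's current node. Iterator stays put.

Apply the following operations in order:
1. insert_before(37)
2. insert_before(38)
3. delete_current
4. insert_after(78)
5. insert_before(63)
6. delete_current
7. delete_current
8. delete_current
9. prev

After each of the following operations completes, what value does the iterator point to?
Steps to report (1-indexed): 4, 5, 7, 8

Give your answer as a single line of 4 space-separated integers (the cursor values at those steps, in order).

After 1 (insert_before(37)): list=[37, 8, 7, 2, 5] cursor@8
After 2 (insert_before(38)): list=[37, 38, 8, 7, 2, 5] cursor@8
After 3 (delete_current): list=[37, 38, 7, 2, 5] cursor@7
After 4 (insert_after(78)): list=[37, 38, 7, 78, 2, 5] cursor@7
After 5 (insert_before(63)): list=[37, 38, 63, 7, 78, 2, 5] cursor@7
After 6 (delete_current): list=[37, 38, 63, 78, 2, 5] cursor@78
After 7 (delete_current): list=[37, 38, 63, 2, 5] cursor@2
After 8 (delete_current): list=[37, 38, 63, 5] cursor@5
After 9 (prev): list=[37, 38, 63, 5] cursor@63

Answer: 7 7 2 5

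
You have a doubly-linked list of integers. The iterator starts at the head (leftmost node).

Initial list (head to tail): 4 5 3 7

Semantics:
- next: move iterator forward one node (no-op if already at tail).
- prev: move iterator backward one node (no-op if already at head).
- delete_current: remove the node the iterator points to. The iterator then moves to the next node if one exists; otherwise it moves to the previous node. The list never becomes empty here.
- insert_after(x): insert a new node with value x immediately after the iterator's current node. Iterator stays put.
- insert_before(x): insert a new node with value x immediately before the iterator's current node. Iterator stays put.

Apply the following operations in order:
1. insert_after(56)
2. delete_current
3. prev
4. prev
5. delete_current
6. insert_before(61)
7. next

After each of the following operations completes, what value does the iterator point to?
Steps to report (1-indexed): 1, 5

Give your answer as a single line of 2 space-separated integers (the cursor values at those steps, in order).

Answer: 4 5

Derivation:
After 1 (insert_after(56)): list=[4, 56, 5, 3, 7] cursor@4
After 2 (delete_current): list=[56, 5, 3, 7] cursor@56
After 3 (prev): list=[56, 5, 3, 7] cursor@56
After 4 (prev): list=[56, 5, 3, 7] cursor@56
After 5 (delete_current): list=[5, 3, 7] cursor@5
After 6 (insert_before(61)): list=[61, 5, 3, 7] cursor@5
After 7 (next): list=[61, 5, 3, 7] cursor@3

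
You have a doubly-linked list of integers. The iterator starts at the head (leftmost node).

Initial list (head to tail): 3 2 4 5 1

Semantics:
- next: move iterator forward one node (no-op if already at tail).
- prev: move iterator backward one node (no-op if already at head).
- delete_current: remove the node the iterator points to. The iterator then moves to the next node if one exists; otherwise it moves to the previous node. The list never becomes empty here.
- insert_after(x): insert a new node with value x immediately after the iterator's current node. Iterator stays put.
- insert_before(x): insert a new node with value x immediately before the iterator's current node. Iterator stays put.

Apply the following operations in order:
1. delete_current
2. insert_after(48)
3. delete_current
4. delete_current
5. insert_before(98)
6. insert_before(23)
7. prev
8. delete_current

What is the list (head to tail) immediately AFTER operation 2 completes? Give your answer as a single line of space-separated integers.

After 1 (delete_current): list=[2, 4, 5, 1] cursor@2
After 2 (insert_after(48)): list=[2, 48, 4, 5, 1] cursor@2

Answer: 2 48 4 5 1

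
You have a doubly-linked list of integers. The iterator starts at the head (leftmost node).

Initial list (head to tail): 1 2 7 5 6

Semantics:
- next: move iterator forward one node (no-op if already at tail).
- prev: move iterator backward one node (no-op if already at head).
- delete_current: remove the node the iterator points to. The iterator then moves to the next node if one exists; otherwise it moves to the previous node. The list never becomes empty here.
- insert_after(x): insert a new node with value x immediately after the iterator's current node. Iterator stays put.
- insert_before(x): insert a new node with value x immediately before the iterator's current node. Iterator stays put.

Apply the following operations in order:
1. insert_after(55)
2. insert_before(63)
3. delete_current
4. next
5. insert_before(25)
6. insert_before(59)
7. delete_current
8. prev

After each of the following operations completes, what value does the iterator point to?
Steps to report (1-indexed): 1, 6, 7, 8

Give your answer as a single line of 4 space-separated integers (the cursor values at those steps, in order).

After 1 (insert_after(55)): list=[1, 55, 2, 7, 5, 6] cursor@1
After 2 (insert_before(63)): list=[63, 1, 55, 2, 7, 5, 6] cursor@1
After 3 (delete_current): list=[63, 55, 2, 7, 5, 6] cursor@55
After 4 (next): list=[63, 55, 2, 7, 5, 6] cursor@2
After 5 (insert_before(25)): list=[63, 55, 25, 2, 7, 5, 6] cursor@2
After 6 (insert_before(59)): list=[63, 55, 25, 59, 2, 7, 5, 6] cursor@2
After 7 (delete_current): list=[63, 55, 25, 59, 7, 5, 6] cursor@7
After 8 (prev): list=[63, 55, 25, 59, 7, 5, 6] cursor@59

Answer: 1 2 7 59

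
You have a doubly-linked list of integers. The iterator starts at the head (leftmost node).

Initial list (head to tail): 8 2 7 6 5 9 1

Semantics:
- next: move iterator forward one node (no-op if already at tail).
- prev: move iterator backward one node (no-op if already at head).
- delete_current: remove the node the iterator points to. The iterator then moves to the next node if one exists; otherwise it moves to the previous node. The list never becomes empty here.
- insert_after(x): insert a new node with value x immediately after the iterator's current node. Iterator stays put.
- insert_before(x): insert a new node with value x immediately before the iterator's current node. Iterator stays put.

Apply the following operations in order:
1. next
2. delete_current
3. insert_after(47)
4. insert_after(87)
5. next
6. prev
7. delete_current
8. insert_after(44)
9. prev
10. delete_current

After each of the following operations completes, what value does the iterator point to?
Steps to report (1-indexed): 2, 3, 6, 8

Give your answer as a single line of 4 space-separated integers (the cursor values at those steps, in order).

Answer: 7 7 7 87

Derivation:
After 1 (next): list=[8, 2, 7, 6, 5, 9, 1] cursor@2
After 2 (delete_current): list=[8, 7, 6, 5, 9, 1] cursor@7
After 3 (insert_after(47)): list=[8, 7, 47, 6, 5, 9, 1] cursor@7
After 4 (insert_after(87)): list=[8, 7, 87, 47, 6, 5, 9, 1] cursor@7
After 5 (next): list=[8, 7, 87, 47, 6, 5, 9, 1] cursor@87
After 6 (prev): list=[8, 7, 87, 47, 6, 5, 9, 1] cursor@7
After 7 (delete_current): list=[8, 87, 47, 6, 5, 9, 1] cursor@87
After 8 (insert_after(44)): list=[8, 87, 44, 47, 6, 5, 9, 1] cursor@87
After 9 (prev): list=[8, 87, 44, 47, 6, 5, 9, 1] cursor@8
After 10 (delete_current): list=[87, 44, 47, 6, 5, 9, 1] cursor@87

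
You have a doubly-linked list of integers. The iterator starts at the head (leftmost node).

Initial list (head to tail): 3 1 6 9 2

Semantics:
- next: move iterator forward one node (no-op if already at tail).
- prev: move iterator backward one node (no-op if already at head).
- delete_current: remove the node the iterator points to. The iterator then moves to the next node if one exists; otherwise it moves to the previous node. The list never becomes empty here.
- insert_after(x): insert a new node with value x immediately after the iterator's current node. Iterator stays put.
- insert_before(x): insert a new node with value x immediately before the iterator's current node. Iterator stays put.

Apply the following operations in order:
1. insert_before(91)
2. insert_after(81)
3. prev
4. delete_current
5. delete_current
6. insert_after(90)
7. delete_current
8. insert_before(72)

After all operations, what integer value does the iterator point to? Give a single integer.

After 1 (insert_before(91)): list=[91, 3, 1, 6, 9, 2] cursor@3
After 2 (insert_after(81)): list=[91, 3, 81, 1, 6, 9, 2] cursor@3
After 3 (prev): list=[91, 3, 81, 1, 6, 9, 2] cursor@91
After 4 (delete_current): list=[3, 81, 1, 6, 9, 2] cursor@3
After 5 (delete_current): list=[81, 1, 6, 9, 2] cursor@81
After 6 (insert_after(90)): list=[81, 90, 1, 6, 9, 2] cursor@81
After 7 (delete_current): list=[90, 1, 6, 9, 2] cursor@90
After 8 (insert_before(72)): list=[72, 90, 1, 6, 9, 2] cursor@90

Answer: 90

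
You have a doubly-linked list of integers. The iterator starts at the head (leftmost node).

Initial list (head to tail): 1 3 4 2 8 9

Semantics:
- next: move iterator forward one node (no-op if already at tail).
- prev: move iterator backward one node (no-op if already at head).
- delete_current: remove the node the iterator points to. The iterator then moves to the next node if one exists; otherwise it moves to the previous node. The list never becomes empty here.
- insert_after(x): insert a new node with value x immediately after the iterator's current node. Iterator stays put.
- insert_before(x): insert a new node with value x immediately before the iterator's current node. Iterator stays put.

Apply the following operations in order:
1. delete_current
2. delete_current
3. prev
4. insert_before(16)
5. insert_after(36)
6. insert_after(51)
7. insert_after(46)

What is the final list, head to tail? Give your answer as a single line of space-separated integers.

After 1 (delete_current): list=[3, 4, 2, 8, 9] cursor@3
After 2 (delete_current): list=[4, 2, 8, 9] cursor@4
After 3 (prev): list=[4, 2, 8, 9] cursor@4
After 4 (insert_before(16)): list=[16, 4, 2, 8, 9] cursor@4
After 5 (insert_after(36)): list=[16, 4, 36, 2, 8, 9] cursor@4
After 6 (insert_after(51)): list=[16, 4, 51, 36, 2, 8, 9] cursor@4
After 7 (insert_after(46)): list=[16, 4, 46, 51, 36, 2, 8, 9] cursor@4

Answer: 16 4 46 51 36 2 8 9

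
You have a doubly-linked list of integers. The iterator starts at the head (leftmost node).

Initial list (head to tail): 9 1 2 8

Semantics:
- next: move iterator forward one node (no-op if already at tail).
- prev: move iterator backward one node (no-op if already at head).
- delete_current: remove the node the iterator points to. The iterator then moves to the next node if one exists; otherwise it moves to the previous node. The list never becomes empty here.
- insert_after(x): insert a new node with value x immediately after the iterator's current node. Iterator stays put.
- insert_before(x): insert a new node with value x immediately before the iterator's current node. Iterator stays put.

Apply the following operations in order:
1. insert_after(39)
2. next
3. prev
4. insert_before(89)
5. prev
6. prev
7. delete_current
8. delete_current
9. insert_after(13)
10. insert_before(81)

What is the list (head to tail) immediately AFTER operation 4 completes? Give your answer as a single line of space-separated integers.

Answer: 89 9 39 1 2 8

Derivation:
After 1 (insert_after(39)): list=[9, 39, 1, 2, 8] cursor@9
After 2 (next): list=[9, 39, 1, 2, 8] cursor@39
After 3 (prev): list=[9, 39, 1, 2, 8] cursor@9
After 4 (insert_before(89)): list=[89, 9, 39, 1, 2, 8] cursor@9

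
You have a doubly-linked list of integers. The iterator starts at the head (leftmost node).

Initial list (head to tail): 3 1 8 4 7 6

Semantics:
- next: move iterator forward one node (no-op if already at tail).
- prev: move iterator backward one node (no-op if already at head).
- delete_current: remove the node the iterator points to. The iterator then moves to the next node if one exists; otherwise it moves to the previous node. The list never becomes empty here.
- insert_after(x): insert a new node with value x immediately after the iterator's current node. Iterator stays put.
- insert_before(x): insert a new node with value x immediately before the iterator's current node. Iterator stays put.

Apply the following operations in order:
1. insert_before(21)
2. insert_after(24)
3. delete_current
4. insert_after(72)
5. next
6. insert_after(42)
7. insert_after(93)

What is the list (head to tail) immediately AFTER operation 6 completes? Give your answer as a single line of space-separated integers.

After 1 (insert_before(21)): list=[21, 3, 1, 8, 4, 7, 6] cursor@3
After 2 (insert_after(24)): list=[21, 3, 24, 1, 8, 4, 7, 6] cursor@3
After 3 (delete_current): list=[21, 24, 1, 8, 4, 7, 6] cursor@24
After 4 (insert_after(72)): list=[21, 24, 72, 1, 8, 4, 7, 6] cursor@24
After 5 (next): list=[21, 24, 72, 1, 8, 4, 7, 6] cursor@72
After 6 (insert_after(42)): list=[21, 24, 72, 42, 1, 8, 4, 7, 6] cursor@72

Answer: 21 24 72 42 1 8 4 7 6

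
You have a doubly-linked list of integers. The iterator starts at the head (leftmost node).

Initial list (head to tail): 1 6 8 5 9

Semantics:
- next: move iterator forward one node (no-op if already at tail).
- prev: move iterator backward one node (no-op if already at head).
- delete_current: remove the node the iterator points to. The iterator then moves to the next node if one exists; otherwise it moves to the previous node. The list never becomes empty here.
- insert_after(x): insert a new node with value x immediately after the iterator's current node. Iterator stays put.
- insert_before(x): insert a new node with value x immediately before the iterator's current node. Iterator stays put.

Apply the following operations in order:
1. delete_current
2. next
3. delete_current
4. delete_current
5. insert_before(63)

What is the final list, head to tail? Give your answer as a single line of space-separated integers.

Answer: 6 63 9

Derivation:
After 1 (delete_current): list=[6, 8, 5, 9] cursor@6
After 2 (next): list=[6, 8, 5, 9] cursor@8
After 3 (delete_current): list=[6, 5, 9] cursor@5
After 4 (delete_current): list=[6, 9] cursor@9
After 5 (insert_before(63)): list=[6, 63, 9] cursor@9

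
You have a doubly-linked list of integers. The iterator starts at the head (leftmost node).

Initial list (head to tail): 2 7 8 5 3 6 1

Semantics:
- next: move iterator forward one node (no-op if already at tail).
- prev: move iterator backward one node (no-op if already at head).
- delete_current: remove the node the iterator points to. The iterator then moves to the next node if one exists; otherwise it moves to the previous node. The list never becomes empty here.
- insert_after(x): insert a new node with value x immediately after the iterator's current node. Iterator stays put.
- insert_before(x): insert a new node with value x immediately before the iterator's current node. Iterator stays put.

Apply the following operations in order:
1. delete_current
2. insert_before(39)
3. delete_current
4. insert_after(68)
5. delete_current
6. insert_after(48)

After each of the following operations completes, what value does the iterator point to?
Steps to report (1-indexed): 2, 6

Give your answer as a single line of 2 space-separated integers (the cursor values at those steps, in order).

After 1 (delete_current): list=[7, 8, 5, 3, 6, 1] cursor@7
After 2 (insert_before(39)): list=[39, 7, 8, 5, 3, 6, 1] cursor@7
After 3 (delete_current): list=[39, 8, 5, 3, 6, 1] cursor@8
After 4 (insert_after(68)): list=[39, 8, 68, 5, 3, 6, 1] cursor@8
After 5 (delete_current): list=[39, 68, 5, 3, 6, 1] cursor@68
After 6 (insert_after(48)): list=[39, 68, 48, 5, 3, 6, 1] cursor@68

Answer: 7 68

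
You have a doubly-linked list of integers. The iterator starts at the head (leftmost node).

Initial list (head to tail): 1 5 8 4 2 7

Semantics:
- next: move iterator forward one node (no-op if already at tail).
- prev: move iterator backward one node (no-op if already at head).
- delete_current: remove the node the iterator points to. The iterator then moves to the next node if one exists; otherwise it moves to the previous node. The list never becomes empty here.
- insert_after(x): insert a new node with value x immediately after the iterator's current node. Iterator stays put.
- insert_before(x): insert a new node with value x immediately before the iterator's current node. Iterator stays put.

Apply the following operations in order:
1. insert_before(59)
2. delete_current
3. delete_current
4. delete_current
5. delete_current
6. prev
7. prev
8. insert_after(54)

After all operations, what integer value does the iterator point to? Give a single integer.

Answer: 59

Derivation:
After 1 (insert_before(59)): list=[59, 1, 5, 8, 4, 2, 7] cursor@1
After 2 (delete_current): list=[59, 5, 8, 4, 2, 7] cursor@5
After 3 (delete_current): list=[59, 8, 4, 2, 7] cursor@8
After 4 (delete_current): list=[59, 4, 2, 7] cursor@4
After 5 (delete_current): list=[59, 2, 7] cursor@2
After 6 (prev): list=[59, 2, 7] cursor@59
After 7 (prev): list=[59, 2, 7] cursor@59
After 8 (insert_after(54)): list=[59, 54, 2, 7] cursor@59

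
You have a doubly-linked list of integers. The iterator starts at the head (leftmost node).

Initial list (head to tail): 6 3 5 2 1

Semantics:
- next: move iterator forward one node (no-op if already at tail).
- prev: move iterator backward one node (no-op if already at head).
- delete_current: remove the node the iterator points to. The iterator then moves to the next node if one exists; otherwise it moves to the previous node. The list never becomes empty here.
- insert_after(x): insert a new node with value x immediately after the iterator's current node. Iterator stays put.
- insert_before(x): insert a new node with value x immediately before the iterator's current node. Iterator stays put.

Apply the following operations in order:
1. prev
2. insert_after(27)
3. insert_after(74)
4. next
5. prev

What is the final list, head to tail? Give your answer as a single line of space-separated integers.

Answer: 6 74 27 3 5 2 1

Derivation:
After 1 (prev): list=[6, 3, 5, 2, 1] cursor@6
After 2 (insert_after(27)): list=[6, 27, 3, 5, 2, 1] cursor@6
After 3 (insert_after(74)): list=[6, 74, 27, 3, 5, 2, 1] cursor@6
After 4 (next): list=[6, 74, 27, 3, 5, 2, 1] cursor@74
After 5 (prev): list=[6, 74, 27, 3, 5, 2, 1] cursor@6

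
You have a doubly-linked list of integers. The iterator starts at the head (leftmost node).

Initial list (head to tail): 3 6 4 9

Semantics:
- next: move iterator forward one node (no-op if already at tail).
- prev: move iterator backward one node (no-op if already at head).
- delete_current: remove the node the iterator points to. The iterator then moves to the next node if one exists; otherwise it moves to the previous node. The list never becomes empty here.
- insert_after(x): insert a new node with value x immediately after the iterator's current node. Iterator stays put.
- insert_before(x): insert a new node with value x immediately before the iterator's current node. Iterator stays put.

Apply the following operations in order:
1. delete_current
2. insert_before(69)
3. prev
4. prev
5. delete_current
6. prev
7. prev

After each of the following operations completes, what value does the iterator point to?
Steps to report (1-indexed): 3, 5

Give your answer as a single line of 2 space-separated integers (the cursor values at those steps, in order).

After 1 (delete_current): list=[6, 4, 9] cursor@6
After 2 (insert_before(69)): list=[69, 6, 4, 9] cursor@6
After 3 (prev): list=[69, 6, 4, 9] cursor@69
After 4 (prev): list=[69, 6, 4, 9] cursor@69
After 5 (delete_current): list=[6, 4, 9] cursor@6
After 6 (prev): list=[6, 4, 9] cursor@6
After 7 (prev): list=[6, 4, 9] cursor@6

Answer: 69 6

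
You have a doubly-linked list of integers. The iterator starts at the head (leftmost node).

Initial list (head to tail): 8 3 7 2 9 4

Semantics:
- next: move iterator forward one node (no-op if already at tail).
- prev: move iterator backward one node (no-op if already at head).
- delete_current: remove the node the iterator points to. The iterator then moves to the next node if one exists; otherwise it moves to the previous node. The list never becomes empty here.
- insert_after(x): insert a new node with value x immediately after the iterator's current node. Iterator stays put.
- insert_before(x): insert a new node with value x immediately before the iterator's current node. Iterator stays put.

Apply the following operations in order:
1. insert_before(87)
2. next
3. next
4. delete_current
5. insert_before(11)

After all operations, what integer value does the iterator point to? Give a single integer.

After 1 (insert_before(87)): list=[87, 8, 3, 7, 2, 9, 4] cursor@8
After 2 (next): list=[87, 8, 3, 7, 2, 9, 4] cursor@3
After 3 (next): list=[87, 8, 3, 7, 2, 9, 4] cursor@7
After 4 (delete_current): list=[87, 8, 3, 2, 9, 4] cursor@2
After 5 (insert_before(11)): list=[87, 8, 3, 11, 2, 9, 4] cursor@2

Answer: 2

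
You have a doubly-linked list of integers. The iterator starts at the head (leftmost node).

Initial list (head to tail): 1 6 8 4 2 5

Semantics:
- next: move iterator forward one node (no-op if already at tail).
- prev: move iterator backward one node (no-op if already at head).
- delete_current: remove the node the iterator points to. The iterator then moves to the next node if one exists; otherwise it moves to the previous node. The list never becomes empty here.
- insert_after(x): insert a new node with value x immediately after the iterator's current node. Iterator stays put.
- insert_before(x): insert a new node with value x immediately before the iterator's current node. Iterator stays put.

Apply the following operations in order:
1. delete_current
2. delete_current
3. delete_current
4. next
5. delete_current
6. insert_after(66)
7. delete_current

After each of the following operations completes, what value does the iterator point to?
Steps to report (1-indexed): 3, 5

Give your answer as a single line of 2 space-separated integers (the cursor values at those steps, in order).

After 1 (delete_current): list=[6, 8, 4, 2, 5] cursor@6
After 2 (delete_current): list=[8, 4, 2, 5] cursor@8
After 3 (delete_current): list=[4, 2, 5] cursor@4
After 4 (next): list=[4, 2, 5] cursor@2
After 5 (delete_current): list=[4, 5] cursor@5
After 6 (insert_after(66)): list=[4, 5, 66] cursor@5
After 7 (delete_current): list=[4, 66] cursor@66

Answer: 4 5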